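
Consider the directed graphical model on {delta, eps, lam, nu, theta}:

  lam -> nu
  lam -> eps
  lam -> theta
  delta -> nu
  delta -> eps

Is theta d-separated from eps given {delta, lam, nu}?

Yes — theta and eps are d-separated given {delta, lam, nu}.

There are 2 undirected paths between theta and eps; checking each against the conditioning set {delta, lam, nu}:
Path 1: theta ← lam → eps
  lam is a fork here and lam is conditioned on, so the path is blocked at lam.
Path 2: theta ← lam → nu ← delta → eps
  lam is a fork here and lam is conditioned on, so the path is blocked at lam.
Since every path is blocked, d-separation holds.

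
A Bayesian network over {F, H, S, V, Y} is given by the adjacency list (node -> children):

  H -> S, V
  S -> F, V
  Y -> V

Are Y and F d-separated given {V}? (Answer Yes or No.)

No — Y and F are not d-separated given {V}.

Enumerating the 2 paths from Y to F and testing each for blocking by {V}:
Path 1: Y → V ← H → S → F
  V is a collider and V is conditioned on, which opens it; H is a fork and H is not conditioned on; S is a chain and S is not conditioned on — no node blocks this path, so it is active.
Path 2: Y → V ← S → F
  V is a collider and V is conditioned on, which opens it; S is a fork and S is not conditioned on — no node blocks this path, so it is active.
At least one path is unblocked, so d-separation fails.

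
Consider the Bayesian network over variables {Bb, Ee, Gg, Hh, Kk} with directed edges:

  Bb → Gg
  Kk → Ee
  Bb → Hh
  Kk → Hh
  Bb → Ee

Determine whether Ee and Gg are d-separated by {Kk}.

2 paths connect Ee and Gg; each must be blocked for d-separation to hold:
  1. Ee ← Kk → Hh ← Bb → Gg — Kk:fork[blocks]; Hh:collider[blocks]; Bb:fork[open] ⇒ blocked
  2. Ee ← Bb → Gg — Bb:fork[open] ⇒ active
Since the path Ee ← Bb → Gg is active, Ee and Gg are not d-separated given {Kk}.

No — Ee and Gg are not d-separated given {Kk}.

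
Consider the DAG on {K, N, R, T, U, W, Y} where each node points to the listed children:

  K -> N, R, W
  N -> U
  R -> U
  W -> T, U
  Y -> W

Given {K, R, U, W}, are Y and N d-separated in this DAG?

Yes

We examine all 4 paths between Y and N:
Path 1: Y → W → U ← R ← K → N
  W is a chain here and W is conditioned on, so the path is blocked at W.
Path 2: Y → W → U ← N
  W is a chain here and W is conditioned on, so the path is blocked at W.
Path 3: Y → W ← K → R → U ← N
  K is a fork here and K is conditioned on, so the path is blocked at K.
Path 4: Y → W ← K → N
  K is a fork here and K is conditioned on, so the path is blocked at K.
Since every path is blocked, d-separation holds.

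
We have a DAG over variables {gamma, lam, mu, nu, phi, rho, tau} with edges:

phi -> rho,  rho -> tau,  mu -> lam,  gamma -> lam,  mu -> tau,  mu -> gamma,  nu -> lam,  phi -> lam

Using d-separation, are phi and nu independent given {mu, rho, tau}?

3 paths connect phi and nu; each must be blocked for d-separation to hold:
  1. phi → lam ← nu — lam:collider[blocks] ⇒ blocked
  2. phi → rho → tau ← mu → lam ← nu — rho:chain[blocks]; tau:collider[open]; mu:fork[blocks]; lam:collider[blocks] ⇒ blocked
  3. phi → rho → tau ← mu → gamma → lam ← nu — rho:chain[blocks]; tau:collider[open]; mu:fork[blocks]; gamma:chain[open]; lam:collider[blocks] ⇒ blocked
Every path is blocked, so phi and nu are d-separated given {mu, rho, tau}.

Yes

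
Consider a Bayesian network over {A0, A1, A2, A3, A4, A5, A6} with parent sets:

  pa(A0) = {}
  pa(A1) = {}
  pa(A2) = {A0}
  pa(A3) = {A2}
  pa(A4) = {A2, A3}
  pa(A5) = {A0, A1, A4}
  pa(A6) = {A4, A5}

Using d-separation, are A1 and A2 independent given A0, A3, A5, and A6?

No — A1 and A2 are not d-separated given {A0, A3, A5, A6}.

5 paths connect A1 and A2; each must be blocked for d-separation to hold:
Path 1: A1 → A5 ← A4 ← A3 ← A2
  A3 is a chain here and A3 is conditioned on, so the path is blocked at A3.
Path 2: A1 → A5 ← A4 ← A2
  A5 is a collider and A5 is conditioned on, which opens it; A4 is a chain and A4 is not conditioned on — no node blocks this path, so it is active.
Path 3: A1 → A5 → A6 ← A4 ← A3 ← A2
  A5 is a chain here and A5 is conditioned on, so the path is blocked at A5.
Path 4: A1 → A5 → A6 ← A4 ← A2
  A5 is a chain here and A5 is conditioned on, so the path is blocked at A5.
Path 5: A1 → A5 ← A0 → A2
  A0 is a fork here and A0 is conditioned on, so the path is blocked at A0.
Because an active path exists, A1 and A2 are not d-separated.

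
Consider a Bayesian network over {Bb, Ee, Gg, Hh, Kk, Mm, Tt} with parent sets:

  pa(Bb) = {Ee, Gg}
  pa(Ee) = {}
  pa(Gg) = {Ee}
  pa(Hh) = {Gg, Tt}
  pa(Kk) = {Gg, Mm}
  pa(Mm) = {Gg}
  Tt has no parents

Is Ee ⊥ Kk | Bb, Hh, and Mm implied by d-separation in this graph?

No — Ee and Kk are not d-separated given {Bb, Hh, Mm}.

There are 4 undirected paths between Ee and Kk; checking each against the conditioning set {Bb, Hh, Mm}:
  1. Ee → Gg → Mm → Kk — Gg:chain[open]; Mm:chain[blocks] ⇒ blocked
  2. Ee → Gg → Kk — Gg:chain[open] ⇒ active
  3. Ee → Bb ← Gg → Mm → Kk — Bb:collider[open]; Gg:fork[open]; Mm:chain[blocks] ⇒ blocked
  4. Ee → Bb ← Gg → Kk — Bb:collider[open]; Gg:fork[open] ⇒ active
Because an active path exists, Ee and Kk are not d-separated.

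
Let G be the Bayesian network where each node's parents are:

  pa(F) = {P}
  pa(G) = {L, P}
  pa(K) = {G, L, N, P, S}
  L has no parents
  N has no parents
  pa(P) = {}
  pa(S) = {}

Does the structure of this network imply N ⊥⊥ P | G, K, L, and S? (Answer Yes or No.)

No

Enumerating the 3 paths from N to P and testing each for blocking by {G, K, L, S}:
  1. N → K ← P — K:collider[open] ⇒ active
  2. N → K ← L → G ← P — K:collider[open]; L:fork[blocks]; G:collider[open] ⇒ blocked
  3. N → K ← G ← P — K:collider[open]; G:chain[blocks] ⇒ blocked
Since the path N → K ← P is active, N and P are not d-separated given {G, K, L, S}.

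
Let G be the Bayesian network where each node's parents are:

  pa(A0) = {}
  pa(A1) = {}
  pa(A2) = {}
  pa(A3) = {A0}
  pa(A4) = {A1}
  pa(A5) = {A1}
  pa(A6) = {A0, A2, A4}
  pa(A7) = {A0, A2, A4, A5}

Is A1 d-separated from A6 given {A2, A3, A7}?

We examine all 6 paths between A1 and A6:
Path 1: A1 → A4 → A7 ← A0 → A6
  A4 is a chain and A4 is not conditioned on; A7 is a collider and A7 is conditioned on, which opens it; A0 is a fork and A0 is not conditioned on — no node blocks this path, so it is active.
Path 2: A1 → A4 → A7 ← A2 → A6
  A2 is a fork here and A2 is conditioned on, so the path is blocked at A2.
Path 3: A1 → A4 → A6
  A4 is a chain and A4 is not conditioned on — no node blocks this path, so it is active.
Path 4: A1 → A5 → A7 ← A0 → A6
  A5 is a chain and A5 is not conditioned on; A7 is a collider and A7 is conditioned on, which opens it; A0 is a fork and A0 is not conditioned on — no node blocks this path, so it is active.
Path 5: A1 → A5 → A7 ← A2 → A6
  A2 is a fork here and A2 is conditioned on, so the path is blocked at A2.
Path 6: A1 → A5 → A7 ← A4 → A6
  A5 is a chain and A5 is not conditioned on; A7 is a collider and A7 is conditioned on, which opens it; A4 is a fork and A4 is not conditioned on — no node blocks this path, so it is active.
Because an active path exists, A1 and A6 are not d-separated.

No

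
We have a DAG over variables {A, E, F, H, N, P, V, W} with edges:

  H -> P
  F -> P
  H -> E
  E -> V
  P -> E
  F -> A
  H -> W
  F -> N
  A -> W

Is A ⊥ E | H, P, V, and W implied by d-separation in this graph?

Enumerating the 4 paths from A to E and testing each for blocking by {H, P, V, W}:
  1. A ← F → P → E — F:fork[open]; P:chain[blocks] ⇒ blocked
  2. A ← F → P ← H → E — F:fork[open]; P:collider[open]; H:fork[blocks] ⇒ blocked
  3. A → W ← H → E — W:collider[open]; H:fork[blocks] ⇒ blocked
  4. A → W ← H → P → E — W:collider[open]; H:fork[blocks]; P:chain[blocks] ⇒ blocked
All paths are blocked; A ⊥ E | {H, P, V, W} holds.

Yes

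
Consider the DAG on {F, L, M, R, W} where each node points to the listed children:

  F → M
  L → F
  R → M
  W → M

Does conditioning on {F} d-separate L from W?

Yes

The only undirected path from L to W is:
Path 1: L → F → M ← W
  F is a chain here and F is conditioned on, so the path is blocked at F.
Every path is blocked, so L and W are d-separated given {F}.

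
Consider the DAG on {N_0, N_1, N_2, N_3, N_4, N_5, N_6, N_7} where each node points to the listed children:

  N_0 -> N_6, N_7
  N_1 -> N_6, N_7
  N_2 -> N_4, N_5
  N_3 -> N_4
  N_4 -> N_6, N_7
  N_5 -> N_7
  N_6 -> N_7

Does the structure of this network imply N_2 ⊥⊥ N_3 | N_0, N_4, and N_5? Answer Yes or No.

We examine all 5 paths between N_2 and N_3:
  1. N_2 → N_5 → N_7 ← N_0 → N_6 ← N_4 ← N_3 — N_5:chain[blocks]; N_7:collider[blocks]; N_0:fork[blocks]; N_6:collider[blocks]; N_4:chain[blocks] ⇒ blocked
  2. N_2 → N_5 → N_7 ← N_6 ← N_4 ← N_3 — N_5:chain[blocks]; N_7:collider[blocks]; N_6:chain[open]; N_4:chain[blocks] ⇒ blocked
  3. N_2 → N_5 → N_7 ← N_1 → N_6 ← N_4 ← N_3 — N_5:chain[blocks]; N_7:collider[blocks]; N_1:fork[open]; N_6:collider[blocks]; N_4:chain[blocks] ⇒ blocked
  4. N_2 → N_5 → N_7 ← N_4 ← N_3 — N_5:chain[blocks]; N_7:collider[blocks]; N_4:chain[blocks] ⇒ blocked
  5. N_2 → N_4 ← N_3 — N_4:collider[open] ⇒ active
At least one path is unblocked, so d-separation fails.

No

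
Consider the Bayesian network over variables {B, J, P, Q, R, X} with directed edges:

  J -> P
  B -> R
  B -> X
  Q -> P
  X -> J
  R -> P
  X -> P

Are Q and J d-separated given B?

Yes

We examine all 3 paths between Q and J:
Path 1: Q → P ← X → J
  P is a collider here and neither P nor any of its descendants is conditioned on, so the collider stays closed — the path is blocked at P.
Path 2: Q → P ← R ← B → X → J
  P is a collider here and neither P nor any of its descendants is conditioned on, so the collider stays closed — the path is blocked at P.
Path 3: Q → P ← J
  P is a collider here and neither P nor any of its descendants is conditioned on, so the collider stays closed — the path is blocked at P.
All paths are blocked; Q ⊥ J | {B} holds.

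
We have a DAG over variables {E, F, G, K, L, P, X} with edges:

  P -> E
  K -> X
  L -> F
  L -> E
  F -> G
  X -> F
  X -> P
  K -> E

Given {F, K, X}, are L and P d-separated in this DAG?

Yes

There are 4 undirected paths between L and P; checking each against the conditioning set {F, K, X}:
Path 1: L → F ← X → P
  X is a fork here and X is conditioned on, so the path is blocked at X.
Path 2: L → F ← X ← K → E ← P
  X is a chain here and X is conditioned on, so the path is blocked at X.
Path 3: L → E ← P
  E is a collider here and neither E nor any of its descendants is conditioned on, so the collider stays closed — the path is blocked at E.
Path 4: L → E ← K → X → P
  E is a collider here and neither E nor any of its descendants is conditioned on, so the collider stays closed — the path is blocked at E.
Every path is blocked, so L and P are d-separated given {F, K, X}.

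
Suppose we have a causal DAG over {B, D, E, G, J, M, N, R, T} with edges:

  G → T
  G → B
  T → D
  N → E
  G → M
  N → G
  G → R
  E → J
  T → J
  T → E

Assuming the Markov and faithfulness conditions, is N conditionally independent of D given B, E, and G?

No

There are 3 undirected paths between N and D; checking each against the conditioning set {B, E, G}:
Path 1: N → E → J ← T → D
  E is a chain here and E is conditioned on, so the path is blocked at E.
Path 2: N → E ← T → D
  E is a collider and E is conditioned on, which opens it; T is a fork and T is not conditioned on — no node blocks this path, so it is active.
Path 3: N → G → T → D
  G is a chain here and G is conditioned on, so the path is blocked at G.
Because an active path exists, N and D are not d-separated.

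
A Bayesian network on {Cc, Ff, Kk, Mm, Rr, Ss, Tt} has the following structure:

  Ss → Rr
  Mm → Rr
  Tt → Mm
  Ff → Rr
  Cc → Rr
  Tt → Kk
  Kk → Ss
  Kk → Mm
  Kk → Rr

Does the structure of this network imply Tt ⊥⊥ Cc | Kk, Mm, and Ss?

We examine all 6 paths between Tt and Cc:
Path 1: Tt → Kk → Ss → Rr ← Cc
  Kk is a chain here and Kk is conditioned on, so the path is blocked at Kk.
Path 2: Tt → Kk → Rr ← Cc
  Kk is a chain here and Kk is conditioned on, so the path is blocked at Kk.
Path 3: Tt → Kk → Mm → Rr ← Cc
  Kk is a chain here and Kk is conditioned on, so the path is blocked at Kk.
Path 4: Tt → Mm ← Kk → Ss → Rr ← Cc
  Kk is a fork here and Kk is conditioned on, so the path is blocked at Kk.
Path 5: Tt → Mm ← Kk → Rr ← Cc
  Kk is a fork here and Kk is conditioned on, so the path is blocked at Kk.
Path 6: Tt → Mm → Rr ← Cc
  Mm is a chain here and Mm is conditioned on, so the path is blocked at Mm.
Every path is blocked, so Tt and Cc are d-separated given {Kk, Mm, Ss}.

Yes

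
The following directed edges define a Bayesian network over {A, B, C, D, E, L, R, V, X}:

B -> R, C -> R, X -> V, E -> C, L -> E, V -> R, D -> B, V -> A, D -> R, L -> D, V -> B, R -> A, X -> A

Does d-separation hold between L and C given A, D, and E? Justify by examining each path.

Yes

6 paths connect L and C; each must be blocked for d-separation to hold:
Path 1: L → E → C
  E is a chain here and E is conditioned on, so the path is blocked at E.
Path 2: L → D → B ← V ← X → A ← R ← C
  D is a chain here and D is conditioned on, so the path is blocked at D.
Path 3: L → D → B ← V → R ← C
  D is a chain here and D is conditioned on, so the path is blocked at D.
Path 4: L → D → B ← V → A ← R ← C
  D is a chain here and D is conditioned on, so the path is blocked at D.
Path 5: L → D → B → R ← C
  D is a chain here and D is conditioned on, so the path is blocked at D.
Path 6: L → D → R ← C
  D is a chain here and D is conditioned on, so the path is blocked at D.
Since every path is blocked, d-separation holds.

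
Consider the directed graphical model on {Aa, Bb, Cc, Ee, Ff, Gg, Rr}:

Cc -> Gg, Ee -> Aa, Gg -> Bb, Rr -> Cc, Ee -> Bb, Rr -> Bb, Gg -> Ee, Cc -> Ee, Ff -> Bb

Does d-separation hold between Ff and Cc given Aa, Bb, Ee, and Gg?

5 paths connect Ff and Cc; each must be blocked for d-separation to hold:
Path 1: Ff → Bb ← Gg → Ee ← Cc
  Gg is a fork here and Gg is conditioned on, so the path is blocked at Gg.
Path 2: Ff → Bb ← Gg ← Cc
  Gg is a chain here and Gg is conditioned on, so the path is blocked at Gg.
Path 3: Ff → Bb ← Ee ← Gg ← Cc
  Ee is a chain here and Ee is conditioned on, so the path is blocked at Ee.
Path 4: Ff → Bb ← Ee ← Cc
  Ee is a chain here and Ee is conditioned on, so the path is blocked at Ee.
Path 5: Ff → Bb ← Rr → Cc
  Bb is a collider and Bb is conditioned on, which opens it; Rr is a fork and Rr is not conditioned on — no node blocks this path, so it is active.
At least one path is unblocked, so d-separation fails.

No — Ff and Cc are not d-separated given {Aa, Bb, Ee, Gg}.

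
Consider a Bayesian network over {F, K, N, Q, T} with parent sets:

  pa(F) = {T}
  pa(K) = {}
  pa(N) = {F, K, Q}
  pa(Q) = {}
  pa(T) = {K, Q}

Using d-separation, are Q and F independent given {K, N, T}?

No

Enumerating the 4 paths from Q to F and testing each for blocking by {K, N, T}:
  1. Q → T ← K → N ← F — T:collider[open]; K:fork[blocks]; N:collider[open] ⇒ blocked
  2. Q → T → F — T:chain[blocks] ⇒ blocked
  3. Q → N ← K → T → F — N:collider[open]; K:fork[blocks]; T:chain[blocks] ⇒ blocked
  4. Q → N ← F — N:collider[open] ⇒ active
At least one path is unblocked, so d-separation fails.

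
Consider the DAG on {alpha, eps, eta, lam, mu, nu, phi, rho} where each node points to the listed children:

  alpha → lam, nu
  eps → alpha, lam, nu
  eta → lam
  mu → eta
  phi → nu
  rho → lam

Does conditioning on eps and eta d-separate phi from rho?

4 paths connect phi and rho; each must be blocked for d-separation to hold:
  1. phi → nu ← alpha ← eps → lam ← rho — nu:collider[blocks]; alpha:chain[open]; eps:fork[blocks]; lam:collider[blocks] ⇒ blocked
  2. phi → nu ← alpha → lam ← rho — nu:collider[blocks]; alpha:fork[open]; lam:collider[blocks] ⇒ blocked
  3. phi → nu ← eps → alpha → lam ← rho — nu:collider[blocks]; eps:fork[blocks]; alpha:chain[open]; lam:collider[blocks] ⇒ blocked
  4. phi → nu ← eps → lam ← rho — nu:collider[blocks]; eps:fork[blocks]; lam:collider[blocks] ⇒ blocked
Since every path is blocked, d-separation holds.

Yes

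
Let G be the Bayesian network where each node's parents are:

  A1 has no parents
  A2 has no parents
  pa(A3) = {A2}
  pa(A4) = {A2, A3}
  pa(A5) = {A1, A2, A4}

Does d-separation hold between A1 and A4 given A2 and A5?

3 paths connect A1 and A4; each must be blocked for d-separation to hold:
Path 1: A1 → A5 ← A2 → A3 → A4
  A2 is a fork here and A2 is conditioned on, so the path is blocked at A2.
Path 2: A1 → A5 ← A2 → A4
  A2 is a fork here and A2 is conditioned on, so the path is blocked at A2.
Path 3: A1 → A5 ← A4
  A5 is a collider and A5 is conditioned on, which opens it — no node blocks this path, so it is active.
At least one path is unblocked, so d-separation fails.

No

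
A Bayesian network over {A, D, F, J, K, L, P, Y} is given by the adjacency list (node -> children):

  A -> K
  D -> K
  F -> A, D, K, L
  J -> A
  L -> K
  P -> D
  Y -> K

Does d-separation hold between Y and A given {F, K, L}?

No

We examine all 4 paths between Y and A:
  1. Y → K ← A — K:collider[open] ⇒ active
  2. Y → K ← F → A — K:collider[open]; F:fork[blocks] ⇒ blocked
  3. Y → K ← L ← F → A — K:collider[open]; L:chain[blocks]; F:fork[blocks] ⇒ blocked
  4. Y → K ← D ← F → A — K:collider[open]; D:chain[open]; F:fork[blocks] ⇒ blocked
Since the path Y → K ← A is active, Y and A are not d-separated given {F, K, L}.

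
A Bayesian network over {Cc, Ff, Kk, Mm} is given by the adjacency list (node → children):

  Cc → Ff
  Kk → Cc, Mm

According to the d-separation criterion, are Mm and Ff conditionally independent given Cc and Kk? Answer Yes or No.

Yes — Mm and Ff are d-separated given {Cc, Kk}.

The only undirected path from Mm to Ff is:
Path 1: Mm ← Kk → Cc → Ff
  Kk is a fork here and Kk is conditioned on, so the path is blocked at Kk.
Every path is blocked, so Mm and Ff are d-separated given {Cc, Kk}.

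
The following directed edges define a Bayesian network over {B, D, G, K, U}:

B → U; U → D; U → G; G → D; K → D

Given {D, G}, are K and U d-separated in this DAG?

No

There are 2 undirected paths between K and U; checking each against the conditioning set {D, G}:
  1. K → D ← U — D:collider[open] ⇒ active
  2. K → D ← G ← U — D:collider[open]; G:chain[blocks] ⇒ blocked
At least one path is unblocked, so d-separation fails.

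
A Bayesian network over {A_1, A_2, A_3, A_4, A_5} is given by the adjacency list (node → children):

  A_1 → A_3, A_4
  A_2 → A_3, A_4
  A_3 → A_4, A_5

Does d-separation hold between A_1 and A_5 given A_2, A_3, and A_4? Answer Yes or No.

3 paths connect A_1 and A_5; each must be blocked for d-separation to hold:
Path 1: A_1 → A_4 ← A_2 → A_3 → A_5
  A_2 is a fork here and A_2 is conditioned on, so the path is blocked at A_2.
Path 2: A_1 → A_4 ← A_3 → A_5
  A_3 is a fork here and A_3 is conditioned on, so the path is blocked at A_3.
Path 3: A_1 → A_3 → A_5
  A_3 is a chain here and A_3 is conditioned on, so the path is blocked at A_3.
Every path is blocked, so A_1 and A_5 are d-separated given {A_2, A_3, A_4}.

Yes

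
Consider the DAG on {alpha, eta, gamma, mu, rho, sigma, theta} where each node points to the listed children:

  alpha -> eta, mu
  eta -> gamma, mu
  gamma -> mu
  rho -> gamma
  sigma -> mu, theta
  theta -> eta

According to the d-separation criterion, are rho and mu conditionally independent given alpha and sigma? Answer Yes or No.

No — rho and mu are not d-separated given {alpha, sigma}.

4 paths connect rho and mu; each must be blocked for d-separation to hold:
Path 1: rho → gamma → mu
  gamma is a chain and gamma is not conditioned on — no node blocks this path, so it is active.
Path 2: rho → gamma ← eta → mu
  gamma is a collider here and neither gamma nor any of its descendants is conditioned on, so the collider stays closed — the path is blocked at gamma.
Path 3: rho → gamma ← eta ← alpha → mu
  gamma is a collider here and neither gamma nor any of its descendants is conditioned on, so the collider stays closed — the path is blocked at gamma.
Path 4: rho → gamma ← eta ← theta ← sigma → mu
  gamma is a collider here and neither gamma nor any of its descendants is conditioned on, so the collider stays closed — the path is blocked at gamma.
At least one path is unblocked, so d-separation fails.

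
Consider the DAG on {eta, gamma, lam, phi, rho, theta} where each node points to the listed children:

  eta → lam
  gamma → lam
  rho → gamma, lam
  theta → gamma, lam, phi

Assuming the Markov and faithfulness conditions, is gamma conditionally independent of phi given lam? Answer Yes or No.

We examine all 3 paths between gamma and phi:
Path 1: gamma ← theta → phi
  theta is a fork and theta is not conditioned on — no node blocks this path, so it is active.
Path 2: gamma → lam ← theta → phi
  lam is a collider and lam is conditioned on, which opens it; theta is a fork and theta is not conditioned on — no node blocks this path, so it is active.
Path 3: gamma ← rho → lam ← theta → phi
  rho is a fork and rho is not conditioned on; lam is a collider and lam is conditioned on, which opens it; theta is a fork and theta is not conditioned on — no node blocks this path, so it is active.
At least one path is unblocked, so d-separation fails.

No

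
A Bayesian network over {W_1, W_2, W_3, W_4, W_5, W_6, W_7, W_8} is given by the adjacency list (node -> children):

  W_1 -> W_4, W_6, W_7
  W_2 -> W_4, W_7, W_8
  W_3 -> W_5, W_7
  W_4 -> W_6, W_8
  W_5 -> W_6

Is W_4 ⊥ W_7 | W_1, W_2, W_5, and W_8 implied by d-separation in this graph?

Enumerating the 6 paths from W_4 to W_7 and testing each for blocking by {W_1, W_2, W_5, W_8}:
Path 1: W_4 ← W_1 → W_6 ← W_5 ← W_3 → W_7
  W_1 is a fork here and W_1 is conditioned on, so the path is blocked at W_1.
Path 2: W_4 ← W_1 → W_7
  W_1 is a fork here and W_1 is conditioned on, so the path is blocked at W_1.
Path 3: W_4 → W_6 ← W_5 ← W_3 → W_7
  W_6 is a collider here and neither W_6 nor any of its descendants is conditioned on, so the collider stays closed — the path is blocked at W_6.
Path 4: W_4 → W_6 ← W_1 → W_7
  W_6 is a collider here and neither W_6 nor any of its descendants is conditioned on, so the collider stays closed — the path is blocked at W_6.
Path 5: W_4 ← W_2 → W_7
  W_2 is a fork here and W_2 is conditioned on, so the path is blocked at W_2.
Path 6: W_4 → W_8 ← W_2 → W_7
  W_2 is a fork here and W_2 is conditioned on, so the path is blocked at W_2.
Every path is blocked, so W_4 and W_7 are d-separated given {W_1, W_2, W_5, W_8}.

Yes — W_4 and W_7 are d-separated given {W_1, W_2, W_5, W_8}.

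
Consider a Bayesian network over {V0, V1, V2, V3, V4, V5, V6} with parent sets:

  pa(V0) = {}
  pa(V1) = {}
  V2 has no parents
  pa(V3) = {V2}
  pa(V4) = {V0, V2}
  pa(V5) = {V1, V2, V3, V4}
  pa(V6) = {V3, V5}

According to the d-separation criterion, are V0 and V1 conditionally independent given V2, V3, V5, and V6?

No

4 paths connect V0 and V1; each must be blocked for d-separation to hold:
Path 1: V0 → V4 → V5 ← V1
  V4 is a chain and V4 is not conditioned on; V5 is a collider and V5 is conditioned on, which opens it — no node blocks this path, so it is active.
Path 2: V0 → V4 ← V2 → V5 ← V1
  V2 is a fork here and V2 is conditioned on, so the path is blocked at V2.
Path 3: V0 → V4 ← V2 → V3 → V6 ← V5 ← V1
  V2 is a fork here and V2 is conditioned on, so the path is blocked at V2.
Path 4: V0 → V4 ← V2 → V3 → V5 ← V1
  V2 is a fork here and V2 is conditioned on, so the path is blocked at V2.
Because an active path exists, V0 and V1 are not d-separated.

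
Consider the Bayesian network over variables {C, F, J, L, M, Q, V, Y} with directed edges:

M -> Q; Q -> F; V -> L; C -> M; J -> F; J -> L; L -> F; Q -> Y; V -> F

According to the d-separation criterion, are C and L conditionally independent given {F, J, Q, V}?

Enumerating the 3 paths from C to L and testing each for blocking by {F, J, Q, V}:
Path 1: C → M → Q → F ← J → L
  Q is a chain here and Q is conditioned on, so the path is blocked at Q.
Path 2: C → M → Q → F ← L
  Q is a chain here and Q is conditioned on, so the path is blocked at Q.
Path 3: C → M → Q → F ← V → L
  Q is a chain here and Q is conditioned on, so the path is blocked at Q.
Every path is blocked, so C and L are d-separated given {F, J, Q, V}.

Yes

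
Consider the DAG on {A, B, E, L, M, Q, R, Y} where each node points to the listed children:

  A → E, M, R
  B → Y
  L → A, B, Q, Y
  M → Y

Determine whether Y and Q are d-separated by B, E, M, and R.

No

Enumerating the 3 paths from Y to Q and testing each for blocking by {B, E, M, R}:
Path 1: Y ← B ← L → Q
  B is a chain here and B is conditioned on, so the path is blocked at B.
Path 2: Y ← M ← A ← L → Q
  M is a chain here and M is conditioned on, so the path is blocked at M.
Path 3: Y ← L → Q
  L is a fork and L is not conditioned on — no node blocks this path, so it is active.
Because an active path exists, Y and Q are not d-separated.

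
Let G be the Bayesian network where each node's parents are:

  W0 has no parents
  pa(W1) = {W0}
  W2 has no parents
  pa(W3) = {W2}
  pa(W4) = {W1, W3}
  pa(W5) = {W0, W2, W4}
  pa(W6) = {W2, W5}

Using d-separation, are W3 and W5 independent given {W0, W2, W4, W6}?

We examine all 4 paths between W3 and W5:
  1. W3 ← W2 → W5 — W2:fork[blocks] ⇒ blocked
  2. W3 ← W2 → W6 ← W5 — W2:fork[blocks]; W6:collider[open] ⇒ blocked
  3. W3 → W4 → W5 — W4:chain[blocks] ⇒ blocked
  4. W3 → W4 ← W1 ← W0 → W5 — W4:collider[open]; W1:chain[open]; W0:fork[blocks] ⇒ blocked
Since every path is blocked, d-separation holds.

Yes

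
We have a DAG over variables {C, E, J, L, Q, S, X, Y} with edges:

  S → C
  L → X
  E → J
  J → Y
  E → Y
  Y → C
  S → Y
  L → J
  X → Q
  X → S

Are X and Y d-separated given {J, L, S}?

Enumerating the 4 paths from X to Y and testing each for blocking by {J, L, S}:
Path 1: X → S → C ← Y
  S is a chain here and S is conditioned on, so the path is blocked at S.
Path 2: X → S → Y
  S is a chain here and S is conditioned on, so the path is blocked at S.
Path 3: X ← L → J ← E → Y
  L is a fork here and L is conditioned on, so the path is blocked at L.
Path 4: X ← L → J → Y
  L is a fork here and L is conditioned on, so the path is blocked at L.
All paths are blocked; X ⊥ Y | {J, L, S} holds.

Yes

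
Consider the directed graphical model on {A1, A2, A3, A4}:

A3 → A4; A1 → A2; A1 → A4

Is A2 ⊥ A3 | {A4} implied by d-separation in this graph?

There is one path between A2 and A3:
  1. A2 ← A1 → A4 ← A3 — A1:fork[open]; A4:collider[open] ⇒ active
At least one path is unblocked, so d-separation fails.

No — A2 and A3 are not d-separated given {A4}.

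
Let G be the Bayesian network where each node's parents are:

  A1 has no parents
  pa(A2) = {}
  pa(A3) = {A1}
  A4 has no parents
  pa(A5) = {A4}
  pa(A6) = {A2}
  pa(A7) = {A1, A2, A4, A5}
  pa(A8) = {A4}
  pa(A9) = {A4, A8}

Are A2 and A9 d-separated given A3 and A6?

We examine all 4 paths between A2 and A9:
  1. A2 → A7 ← A4 → A8 → A9 — A7:collider[blocks]; A4:fork[open]; A8:chain[open] ⇒ blocked
  2. A2 → A7 ← A4 → A9 — A7:collider[blocks]; A4:fork[open] ⇒ blocked
  3. A2 → A7 ← A5 ← A4 → A8 → A9 — A7:collider[blocks]; A5:chain[open]; A4:fork[open]; A8:chain[open] ⇒ blocked
  4. A2 → A7 ← A5 ← A4 → A9 — A7:collider[blocks]; A5:chain[open]; A4:fork[open] ⇒ blocked
Since every path is blocked, d-separation holds.

Yes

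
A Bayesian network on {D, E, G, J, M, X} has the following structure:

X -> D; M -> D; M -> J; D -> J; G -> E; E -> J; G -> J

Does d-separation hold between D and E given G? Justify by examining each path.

Yes

There are 4 undirected paths between D and E; checking each against the conditioning set {G}:
Path 1: D → J ← G → E
  J is a collider here and neither J nor any of its descendants is conditioned on, so the collider stays closed — the path is blocked at J.
Path 2: D → J ← E
  J is a collider here and neither J nor any of its descendants is conditioned on, so the collider stays closed — the path is blocked at J.
Path 3: D ← M → J ← G → E
  J is a collider here and neither J nor any of its descendants is conditioned on, so the collider stays closed — the path is blocked at J.
Path 4: D ← M → J ← E
  J is a collider here and neither J nor any of its descendants is conditioned on, so the collider stays closed — the path is blocked at J.
Since every path is blocked, d-separation holds.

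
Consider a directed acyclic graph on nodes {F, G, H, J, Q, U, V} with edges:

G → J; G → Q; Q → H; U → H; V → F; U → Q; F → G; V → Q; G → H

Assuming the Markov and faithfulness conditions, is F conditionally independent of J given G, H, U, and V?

We examine all 4 paths between F and J:
  1. F → G → J — G:chain[blocks] ⇒ blocked
  2. F ← V → Q ← U → H ← G → J — V:fork[blocks]; Q:collider[open]; U:fork[blocks]; H:collider[open]; G:fork[blocks] ⇒ blocked
  3. F ← V → Q ← G → J — V:fork[blocks]; Q:collider[open]; G:fork[blocks] ⇒ blocked
  4. F ← V → Q → H ← G → J — V:fork[blocks]; Q:chain[open]; H:collider[open]; G:fork[blocks] ⇒ blocked
Every path is blocked, so F and J are d-separated given {G, H, U, V}.

Yes — F and J are d-separated given {G, H, U, V}.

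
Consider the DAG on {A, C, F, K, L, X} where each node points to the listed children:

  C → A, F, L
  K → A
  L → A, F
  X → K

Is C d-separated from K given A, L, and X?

3 paths connect C and K; each must be blocked for d-separation to hold:
Path 1: C → A ← K
  A is a collider and A is conditioned on, which opens it — no node blocks this path, so it is active.
Path 2: C → F ← L → A ← K
  F is a collider here and neither F nor any of its descendants is conditioned on, so the collider stays closed — the path is blocked at F.
Path 3: C → L → A ← K
  L is a chain here and L is conditioned on, so the path is blocked at L.
Because an active path exists, C and K are not d-separated.

No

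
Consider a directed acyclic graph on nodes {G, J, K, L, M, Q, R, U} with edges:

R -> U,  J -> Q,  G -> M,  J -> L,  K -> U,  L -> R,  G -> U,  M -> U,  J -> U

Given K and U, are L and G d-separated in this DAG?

No — L and G are not d-separated given {K, U}.

4 paths connect L and G; each must be blocked for d-separation to hold:
  1. L → R → U ← M ← G — R:chain[open]; U:collider[open]; M:chain[open] ⇒ active
  2. L → R → U ← G — R:chain[open]; U:collider[open] ⇒ active
  3. L ← J → U ← M ← G — J:fork[open]; U:collider[open]; M:chain[open] ⇒ active
  4. L ← J → U ← G — J:fork[open]; U:collider[open] ⇒ active
Since the path L → R → U ← M ← G is active, L and G are not d-separated given {K, U}.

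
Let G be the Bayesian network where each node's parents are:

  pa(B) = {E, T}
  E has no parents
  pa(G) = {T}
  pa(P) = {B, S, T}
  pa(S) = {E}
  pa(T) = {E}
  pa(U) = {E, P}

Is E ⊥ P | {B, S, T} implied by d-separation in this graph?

Yes — E and P are d-separated given {B, S, T}.

We examine all 6 paths between E and P:
Path 1: E → U ← P
  U is a collider here and neither U nor any of its descendants is conditioned on, so the collider stays closed — the path is blocked at U.
Path 2: E → B ← T → P
  T is a fork here and T is conditioned on, so the path is blocked at T.
Path 3: E → B → P
  B is a chain here and B is conditioned on, so the path is blocked at B.
Path 4: E → T → B → P
  T is a chain here and T is conditioned on, so the path is blocked at T.
Path 5: E → T → P
  T is a chain here and T is conditioned on, so the path is blocked at T.
Path 6: E → S → P
  S is a chain here and S is conditioned on, so the path is blocked at S.
All paths are blocked; E ⊥ P | {B, S, T} holds.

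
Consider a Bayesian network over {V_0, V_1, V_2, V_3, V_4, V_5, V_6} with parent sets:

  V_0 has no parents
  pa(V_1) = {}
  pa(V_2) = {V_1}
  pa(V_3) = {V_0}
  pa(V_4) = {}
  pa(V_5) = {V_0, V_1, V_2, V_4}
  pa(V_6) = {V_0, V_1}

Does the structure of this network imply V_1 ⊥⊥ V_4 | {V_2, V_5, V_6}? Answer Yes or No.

We examine all 3 paths between V_1 and V_4:
Path 1: V_1 → V_2 → V_5 ← V_4
  V_2 is a chain here and V_2 is conditioned on, so the path is blocked at V_2.
Path 2: V_1 → V_6 ← V_0 → V_5 ← V_4
  V_6 is a collider and V_6 is conditioned on, which opens it; V_0 is a fork and V_0 is not conditioned on; V_5 is a collider and V_5 is conditioned on, which opens it — no node blocks this path, so it is active.
Path 3: V_1 → V_5 ← V_4
  V_5 is a collider and V_5 is conditioned on, which opens it — no node blocks this path, so it is active.
Since the path V_1 → V_6 ← V_0 → V_5 ← V_4 is active, V_1 and V_4 are not d-separated given {V_2, V_5, V_6}.

No — V_1 and V_4 are not d-separated given {V_2, V_5, V_6}.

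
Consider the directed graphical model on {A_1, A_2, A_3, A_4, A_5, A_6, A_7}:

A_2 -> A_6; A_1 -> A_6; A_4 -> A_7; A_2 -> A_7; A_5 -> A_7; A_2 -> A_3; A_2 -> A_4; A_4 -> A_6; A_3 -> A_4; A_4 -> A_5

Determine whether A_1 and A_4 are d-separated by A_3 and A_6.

No — A_1 and A_4 are not d-separated given {A_3, A_6}.

Enumerating the 5 paths from A_1 to A_4 and testing each for blocking by {A_3, A_6}:
Path 1: A_1 → A_6 ← A_2 → A_3 → A_4
  A_3 is a chain here and A_3 is conditioned on, so the path is blocked at A_3.
Path 2: A_1 → A_6 ← A_2 → A_7 ← A_5 ← A_4
  A_7 is a collider here and neither A_7 nor any of its descendants is conditioned on, so the collider stays closed — the path is blocked at A_7.
Path 3: A_1 → A_6 ← A_2 → A_7 ← A_4
  A_7 is a collider here and neither A_7 nor any of its descendants is conditioned on, so the collider stays closed — the path is blocked at A_7.
Path 4: A_1 → A_6 ← A_2 → A_4
  A_6 is a collider and A_6 is conditioned on, which opens it; A_2 is a fork and A_2 is not conditioned on — no node blocks this path, so it is active.
Path 5: A_1 → A_6 ← A_4
  A_6 is a collider and A_6 is conditioned on, which opens it — no node blocks this path, so it is active.
Because an active path exists, A_1 and A_4 are not d-separated.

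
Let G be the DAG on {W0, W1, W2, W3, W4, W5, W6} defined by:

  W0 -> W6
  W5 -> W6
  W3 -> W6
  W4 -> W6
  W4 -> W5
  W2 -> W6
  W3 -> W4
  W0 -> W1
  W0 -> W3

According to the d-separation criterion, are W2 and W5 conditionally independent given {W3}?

Yes

4 paths connect W2 and W5; each must be blocked for d-separation to hold:
  1. W2 → W6 ← W3 → W4 → W5 — W6:collider[blocks]; W3:fork[blocks]; W4:chain[open] ⇒ blocked
  2. W2 → W6 ← W4 → W5 — W6:collider[blocks]; W4:fork[open] ⇒ blocked
  3. W2 → W6 ← W0 → W3 → W4 → W5 — W6:collider[blocks]; W0:fork[open]; W3:chain[blocks]; W4:chain[open] ⇒ blocked
  4. W2 → W6 ← W5 — W6:collider[blocks] ⇒ blocked
Since every path is blocked, d-separation holds.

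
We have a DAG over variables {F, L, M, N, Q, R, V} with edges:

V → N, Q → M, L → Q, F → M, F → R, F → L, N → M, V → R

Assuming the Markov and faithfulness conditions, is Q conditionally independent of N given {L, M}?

Enumerating the 4 paths from Q to N and testing each for blocking by {L, M}:
  1. Q ← L ← F → R ← V → N — L:chain[blocks]; F:fork[open]; R:collider[blocks]; V:fork[open] ⇒ blocked
  2. Q ← L ← F → M ← N — L:chain[blocks]; F:fork[open]; M:collider[open] ⇒ blocked
  3. Q → M ← F → R ← V → N — M:collider[open]; F:fork[open]; R:collider[blocks]; V:fork[open] ⇒ blocked
  4. Q → M ← N — M:collider[open] ⇒ active
Since the path Q → M ← N is active, Q and N are not d-separated given {L, M}.

No — Q and N are not d-separated given {L, M}.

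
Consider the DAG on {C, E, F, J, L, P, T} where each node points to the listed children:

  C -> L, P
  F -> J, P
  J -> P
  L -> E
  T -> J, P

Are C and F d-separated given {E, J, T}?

Enumerating the 3 paths from C to F and testing each for blocking by {E, J, T}:
Path 1: C → P ← T → J ← F
  P is a collider here and neither P nor any of its descendants is conditioned on, so the collider stays closed — the path is blocked at P.
Path 2: C → P ← F
  P is a collider here and neither P nor any of its descendants is conditioned on, so the collider stays closed — the path is blocked at P.
Path 3: C → P ← J ← F
  P is a collider here and neither P nor any of its descendants is conditioned on, so the collider stays closed — the path is blocked at P.
All paths are blocked; C ⊥ F | {E, J, T} holds.

Yes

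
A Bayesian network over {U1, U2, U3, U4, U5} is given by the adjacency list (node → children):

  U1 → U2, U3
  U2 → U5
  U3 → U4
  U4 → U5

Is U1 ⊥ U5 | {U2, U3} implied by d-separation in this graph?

Yes — U1 and U5 are d-separated given {U2, U3}.

There are 2 undirected paths between U1 and U5; checking each against the conditioning set {U2, U3}:
Path 1: U1 → U2 → U5
  U2 is a chain here and U2 is conditioned on, so the path is blocked at U2.
Path 2: U1 → U3 → U4 → U5
  U3 is a chain here and U3 is conditioned on, so the path is blocked at U3.
Since every path is blocked, d-separation holds.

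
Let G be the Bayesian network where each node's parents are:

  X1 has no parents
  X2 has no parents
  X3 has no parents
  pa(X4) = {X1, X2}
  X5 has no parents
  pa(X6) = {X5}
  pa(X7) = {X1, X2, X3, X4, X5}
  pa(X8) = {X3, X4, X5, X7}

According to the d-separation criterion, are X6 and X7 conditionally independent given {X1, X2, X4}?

No

6 paths connect X6 and X7; each must be blocked for d-separation to hold:
Path 1: X6 ← X5 → X8 ← X3 → X7
  X8 is a collider here and neither X8 nor any of its descendants is conditioned on, so the collider stays closed — the path is blocked at X8.
Path 2: X6 ← X5 → X8 ← X4 ← X2 → X7
  X8 is a collider here and neither X8 nor any of its descendants is conditioned on, so the collider stays closed — the path is blocked at X8.
Path 3: X6 ← X5 → X8 ← X4 → X7
  X8 is a collider here and neither X8 nor any of its descendants is conditioned on, so the collider stays closed — the path is blocked at X8.
Path 4: X6 ← X5 → X8 ← X4 ← X1 → X7
  X8 is a collider here and neither X8 nor any of its descendants is conditioned on, so the collider stays closed — the path is blocked at X8.
Path 5: X6 ← X5 → X8 ← X7
  X8 is a collider here and neither X8 nor any of its descendants is conditioned on, so the collider stays closed — the path is blocked at X8.
Path 6: X6 ← X5 → X7
  X5 is a fork and X5 is not conditioned on — no node blocks this path, so it is active.
At least one path is unblocked, so d-separation fails.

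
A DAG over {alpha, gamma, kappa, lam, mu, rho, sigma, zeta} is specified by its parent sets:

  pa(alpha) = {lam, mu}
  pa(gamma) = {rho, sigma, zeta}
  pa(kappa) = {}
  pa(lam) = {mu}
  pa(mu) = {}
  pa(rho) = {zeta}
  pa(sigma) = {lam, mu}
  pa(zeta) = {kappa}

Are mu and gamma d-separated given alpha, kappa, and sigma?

Yes

We examine all 3 paths between mu and gamma:
Path 1: mu → lam → sigma → gamma
  sigma is a chain here and sigma is conditioned on, so the path is blocked at sigma.
Path 2: mu → sigma → gamma
  sigma is a chain here and sigma is conditioned on, so the path is blocked at sigma.
Path 3: mu → alpha ← lam → sigma → gamma
  sigma is a chain here and sigma is conditioned on, so the path is blocked at sigma.
All paths are blocked; mu ⊥ gamma | {alpha, kappa, sigma} holds.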